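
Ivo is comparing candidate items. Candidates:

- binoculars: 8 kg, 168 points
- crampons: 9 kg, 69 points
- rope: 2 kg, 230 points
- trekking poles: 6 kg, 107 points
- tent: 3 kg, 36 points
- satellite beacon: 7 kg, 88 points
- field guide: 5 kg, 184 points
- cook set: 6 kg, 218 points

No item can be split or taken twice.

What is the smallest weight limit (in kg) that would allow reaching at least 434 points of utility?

Minimise kg subject to total utility ≥ 434.
rope + cook set: 448 utility at 8 kg.
Below 8 kg the best achievable stays under 434.

8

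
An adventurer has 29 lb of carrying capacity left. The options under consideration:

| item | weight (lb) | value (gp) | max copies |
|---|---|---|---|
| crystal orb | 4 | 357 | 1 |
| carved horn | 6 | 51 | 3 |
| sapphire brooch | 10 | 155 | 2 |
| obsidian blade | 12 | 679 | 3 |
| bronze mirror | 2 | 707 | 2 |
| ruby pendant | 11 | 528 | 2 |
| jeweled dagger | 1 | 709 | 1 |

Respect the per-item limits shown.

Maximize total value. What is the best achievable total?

3481

Greedy by ratio would take crystal orb + carved horn + obsidian blade + 2×bronze mirror + jeweled dagger: 27 lb used, total 3210.
Replace crystal orb and carved horn with obsidian blade: the trade gains 271 net, giving 3481 at 29 lb.
No other feasible combination exceeds 3481.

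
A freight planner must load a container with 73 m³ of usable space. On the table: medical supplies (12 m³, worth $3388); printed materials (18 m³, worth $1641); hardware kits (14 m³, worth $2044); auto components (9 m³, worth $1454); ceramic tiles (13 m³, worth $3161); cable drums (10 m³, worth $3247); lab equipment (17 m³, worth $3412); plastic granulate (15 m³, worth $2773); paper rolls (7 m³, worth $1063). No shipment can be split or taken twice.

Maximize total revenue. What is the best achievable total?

16315

By revenue per m³: cable drums 324.70, medical supplies 282.33, ceramic tiles 243.15 lead.
The ratio heuristic lands on medical supplies + ceramic tiles + cable drums + lab equipment + plastic granulate (15981) but leaves 6 m³ idle.
Dropping plastic granulate frees 15 m³; slotting in hardware kits + paper rolls (21 m³) lifts the total to 16315 at 73 m³.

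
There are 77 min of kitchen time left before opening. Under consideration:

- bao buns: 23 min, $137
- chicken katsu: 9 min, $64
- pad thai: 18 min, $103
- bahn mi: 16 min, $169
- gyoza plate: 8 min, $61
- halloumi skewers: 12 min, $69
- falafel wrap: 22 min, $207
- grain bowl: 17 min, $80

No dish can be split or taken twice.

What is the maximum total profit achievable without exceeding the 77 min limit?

612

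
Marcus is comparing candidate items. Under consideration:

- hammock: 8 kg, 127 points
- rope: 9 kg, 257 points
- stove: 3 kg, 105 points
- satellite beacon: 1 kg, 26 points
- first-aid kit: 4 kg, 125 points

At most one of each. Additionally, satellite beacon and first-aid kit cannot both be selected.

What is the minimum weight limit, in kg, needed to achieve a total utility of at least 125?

Look for the lowest-weight combination reaching 125.
Taking stove + satellite beacon gives 131 (≥ 125) for 4 kg.
Any bundle with less than 4 kg falls short of 125.

4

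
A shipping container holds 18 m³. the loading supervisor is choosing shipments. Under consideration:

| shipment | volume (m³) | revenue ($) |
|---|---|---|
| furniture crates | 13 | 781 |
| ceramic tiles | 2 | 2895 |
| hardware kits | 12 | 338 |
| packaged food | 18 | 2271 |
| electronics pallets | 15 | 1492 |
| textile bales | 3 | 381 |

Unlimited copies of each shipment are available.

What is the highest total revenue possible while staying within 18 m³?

26055

By revenue per m³: ceramic tiles 1447.50, textile bales 127.00, packaged food 126.17, electronics pallets 99.47 lead.
9×ceramic tiles uses 18 of the 18 m³ and totals 26055.
Nothing else within 18 m³ beats 26055.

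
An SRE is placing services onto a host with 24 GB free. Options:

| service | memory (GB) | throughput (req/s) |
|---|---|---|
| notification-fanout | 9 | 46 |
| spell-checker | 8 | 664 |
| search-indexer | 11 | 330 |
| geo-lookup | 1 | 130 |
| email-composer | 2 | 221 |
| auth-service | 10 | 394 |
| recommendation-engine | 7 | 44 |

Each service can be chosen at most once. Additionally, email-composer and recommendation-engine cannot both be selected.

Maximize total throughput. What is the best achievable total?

1409

Density check — geo-lookup 130.00, email-composer 110.50, spell-checker 83.00 are the best per GB.
The ratio ordering already packs tightly: spell-checker + geo-lookup + email-composer + auth-service, 21 GB, 1409.
That's the maximum — no feasible swap from here does better than 1409.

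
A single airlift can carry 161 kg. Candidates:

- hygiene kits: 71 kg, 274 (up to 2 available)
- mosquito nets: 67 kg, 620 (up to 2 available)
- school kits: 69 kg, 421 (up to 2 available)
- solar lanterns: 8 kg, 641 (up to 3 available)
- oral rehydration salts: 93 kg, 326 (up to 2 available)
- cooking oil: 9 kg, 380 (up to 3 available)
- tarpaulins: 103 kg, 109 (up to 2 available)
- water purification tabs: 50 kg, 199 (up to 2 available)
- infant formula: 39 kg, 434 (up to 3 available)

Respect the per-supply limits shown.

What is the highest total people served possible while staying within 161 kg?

4117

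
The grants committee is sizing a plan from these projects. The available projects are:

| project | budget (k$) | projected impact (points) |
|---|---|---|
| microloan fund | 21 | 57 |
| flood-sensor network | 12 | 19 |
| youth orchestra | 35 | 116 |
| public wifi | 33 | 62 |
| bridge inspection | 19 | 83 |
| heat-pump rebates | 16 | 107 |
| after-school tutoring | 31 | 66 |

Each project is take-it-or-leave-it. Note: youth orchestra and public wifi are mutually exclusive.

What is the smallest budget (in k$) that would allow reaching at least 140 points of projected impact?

Minimise k$ subject to total projected impact ≥ 140.
bridge inspection + heat-pump rebates reaches 190 using 35 k$.
No combination under 35 k$ hits 140.

35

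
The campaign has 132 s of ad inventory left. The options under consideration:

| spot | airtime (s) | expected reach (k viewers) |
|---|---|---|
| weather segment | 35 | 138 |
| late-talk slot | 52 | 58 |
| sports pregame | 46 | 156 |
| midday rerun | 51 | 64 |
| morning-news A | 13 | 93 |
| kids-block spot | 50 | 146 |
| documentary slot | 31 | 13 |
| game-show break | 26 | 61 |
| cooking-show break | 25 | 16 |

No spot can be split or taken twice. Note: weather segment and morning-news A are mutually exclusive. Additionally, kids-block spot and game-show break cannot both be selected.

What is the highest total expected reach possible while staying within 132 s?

Ranking by ratio (expected reach/s): morning-news A 7.15, weather segment 3.94, sports pregame 3.39.
Best packing: weather segment + sports pregame + kids-block spot — 131 s, 440 total.
Next best is sports pregame + morning-news A + kids-block spot at 395 (109 s) — short by 45.

440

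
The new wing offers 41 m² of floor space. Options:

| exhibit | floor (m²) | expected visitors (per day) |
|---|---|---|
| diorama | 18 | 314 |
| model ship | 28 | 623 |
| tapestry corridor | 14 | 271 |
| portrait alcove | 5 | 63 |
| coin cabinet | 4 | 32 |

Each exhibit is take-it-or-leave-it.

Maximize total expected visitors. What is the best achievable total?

718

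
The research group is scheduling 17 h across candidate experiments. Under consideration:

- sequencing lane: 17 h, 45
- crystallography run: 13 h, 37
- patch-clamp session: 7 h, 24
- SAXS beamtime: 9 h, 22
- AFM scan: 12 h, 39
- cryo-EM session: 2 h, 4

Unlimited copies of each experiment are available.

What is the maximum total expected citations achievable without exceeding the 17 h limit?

52

By expected citations per h: patch-clamp session 3.43, AFM scan 3.25, crystallography run 2.85, sequencing lane 2.65 lead.
The ratio ordering already packs tightly: 2×patch-clamp session + cryo-EM session, 16 h, 52.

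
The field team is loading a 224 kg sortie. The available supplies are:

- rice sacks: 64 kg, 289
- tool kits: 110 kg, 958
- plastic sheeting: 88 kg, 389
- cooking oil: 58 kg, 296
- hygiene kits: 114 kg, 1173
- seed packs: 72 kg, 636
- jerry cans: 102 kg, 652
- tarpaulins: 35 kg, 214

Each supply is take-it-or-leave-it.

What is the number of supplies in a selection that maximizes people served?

2

The maximum people served within 224 kg is 2131.
One optimal bundle: tool kits + hygiene kits (224 kg).
Any selection reaching 2131 contains exactly 2 supplies.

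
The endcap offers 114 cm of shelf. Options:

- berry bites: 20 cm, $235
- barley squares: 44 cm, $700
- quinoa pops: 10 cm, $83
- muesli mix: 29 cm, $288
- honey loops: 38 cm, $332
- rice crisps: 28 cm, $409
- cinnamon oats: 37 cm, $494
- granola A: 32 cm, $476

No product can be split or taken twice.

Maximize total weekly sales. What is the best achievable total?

1670

Density check — barley squares 15.91, granola A 14.88, rice crisps 14.61 are the best per cm.
Greedy by ratio would take barley squares + quinoa pops + rice crisps + granola A: 114 cm used, total 1668.
The 38 cm tied up in quinoa pops and rice crisps is better spent on cinnamon oats — total rises to 1670 (113 cm).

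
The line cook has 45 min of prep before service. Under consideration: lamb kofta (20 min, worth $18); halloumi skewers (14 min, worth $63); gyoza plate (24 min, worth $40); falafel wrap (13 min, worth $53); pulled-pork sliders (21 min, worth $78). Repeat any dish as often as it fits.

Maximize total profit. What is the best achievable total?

Density check — halloumi skewers 4.50, falafel wrap 4.08, pulled-pork sliders 3.71 are the best per min.
3×halloumi skewers uses 42 of the 45 min and totals 189.

189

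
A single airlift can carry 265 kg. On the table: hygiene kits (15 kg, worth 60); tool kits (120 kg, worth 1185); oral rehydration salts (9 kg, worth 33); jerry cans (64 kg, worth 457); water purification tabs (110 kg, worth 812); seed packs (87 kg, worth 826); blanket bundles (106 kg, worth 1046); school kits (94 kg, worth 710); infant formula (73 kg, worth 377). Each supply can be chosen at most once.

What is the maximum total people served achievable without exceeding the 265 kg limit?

A density-first pass picks hygiene kits + tool kits + oral rehydration salts + blanket bundles — 2324 at 250 kg.
Using the slack differently, jerry cans + seed packs + blanket bundles comes to 2329 at 257 kg.
Runner-up hygiene kits + tool kits + oral rehydration salts + blanket bundles tops out at 2324.

2329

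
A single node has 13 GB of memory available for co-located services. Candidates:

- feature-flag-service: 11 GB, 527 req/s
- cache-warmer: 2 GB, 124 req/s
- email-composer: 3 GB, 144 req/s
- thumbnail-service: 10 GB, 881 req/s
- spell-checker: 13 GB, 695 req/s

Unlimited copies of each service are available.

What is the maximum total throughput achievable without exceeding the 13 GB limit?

1025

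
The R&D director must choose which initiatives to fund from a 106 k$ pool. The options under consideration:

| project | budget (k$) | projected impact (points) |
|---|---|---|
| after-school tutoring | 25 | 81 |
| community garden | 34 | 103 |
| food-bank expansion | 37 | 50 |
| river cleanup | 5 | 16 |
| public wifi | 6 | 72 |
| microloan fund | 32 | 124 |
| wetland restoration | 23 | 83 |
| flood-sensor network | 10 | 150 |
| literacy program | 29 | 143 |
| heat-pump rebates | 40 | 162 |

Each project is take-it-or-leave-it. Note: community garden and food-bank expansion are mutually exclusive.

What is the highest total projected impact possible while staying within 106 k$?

588

The ratio heuristic lands on river cleanup + public wifi + flood-sensor network + literacy program + heat-pump rebates (543) but leaves 16 k$ idle.
Replace heat-pump rebates with microloan fund + wetland restoration: the trade gains 45 net, giving 588 at 105 k$.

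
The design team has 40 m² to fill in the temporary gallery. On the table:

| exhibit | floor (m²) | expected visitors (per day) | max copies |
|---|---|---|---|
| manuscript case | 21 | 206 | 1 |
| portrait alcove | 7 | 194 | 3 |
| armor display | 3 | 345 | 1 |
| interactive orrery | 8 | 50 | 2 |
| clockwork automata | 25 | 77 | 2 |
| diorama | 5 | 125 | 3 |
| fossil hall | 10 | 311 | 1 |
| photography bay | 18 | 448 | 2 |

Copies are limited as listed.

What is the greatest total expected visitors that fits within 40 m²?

The ratio ordering already packs tightly: 3×portrait alcove + armor display + diorama + fossil hall, 39 m², 1363.

1363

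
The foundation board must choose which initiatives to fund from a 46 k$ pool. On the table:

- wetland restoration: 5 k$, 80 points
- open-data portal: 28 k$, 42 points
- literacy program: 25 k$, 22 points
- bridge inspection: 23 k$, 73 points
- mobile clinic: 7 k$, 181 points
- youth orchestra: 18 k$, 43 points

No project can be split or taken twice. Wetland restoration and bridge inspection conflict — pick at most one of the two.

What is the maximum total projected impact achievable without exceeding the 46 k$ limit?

304

Ranking by ratio (projected impact/k$): mobile clinic 25.86, wetland restoration 16.00, bridge inspection 3.17, youth orchestra 2.39.
Taking wetland restoration + mobile clinic + youth orchestra: 30 k$ used, 304 in projected impact.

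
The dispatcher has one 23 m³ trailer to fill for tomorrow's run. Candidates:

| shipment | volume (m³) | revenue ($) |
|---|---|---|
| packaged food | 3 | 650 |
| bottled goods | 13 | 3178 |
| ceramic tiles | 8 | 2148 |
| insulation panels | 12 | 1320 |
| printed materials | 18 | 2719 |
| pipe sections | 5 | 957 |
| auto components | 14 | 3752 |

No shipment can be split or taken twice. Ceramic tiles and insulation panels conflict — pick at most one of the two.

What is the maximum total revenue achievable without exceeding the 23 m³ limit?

Ranking by ratio (revenue/m³): ceramic tiles 268.50, auto components 268.00, bottled goods 244.46.
The ratio ordering already packs tightly: ceramic tiles + auto components, 22 m³, 5900.

5900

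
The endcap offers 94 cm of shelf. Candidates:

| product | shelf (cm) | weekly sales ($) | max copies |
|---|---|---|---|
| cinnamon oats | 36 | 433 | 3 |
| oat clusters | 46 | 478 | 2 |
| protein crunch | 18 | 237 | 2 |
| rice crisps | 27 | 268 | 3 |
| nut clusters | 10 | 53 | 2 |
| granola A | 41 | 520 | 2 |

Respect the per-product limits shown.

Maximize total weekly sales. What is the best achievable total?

By weekly sales per cm: protein crunch 13.17, granola A 12.68, cinnamon oats 12.03 lead.
Greedy by ratio would take 2×protein crunch + nut clusters + granola A: 87 cm used, total 1047.
Dropping protein crunch and nut clusters and granola A frees 69 cm; slotting in 2×cinnamon oats (72 cm) lifts the total to 1103 at 90 cm.
No other feasible combination exceeds 1103.

1103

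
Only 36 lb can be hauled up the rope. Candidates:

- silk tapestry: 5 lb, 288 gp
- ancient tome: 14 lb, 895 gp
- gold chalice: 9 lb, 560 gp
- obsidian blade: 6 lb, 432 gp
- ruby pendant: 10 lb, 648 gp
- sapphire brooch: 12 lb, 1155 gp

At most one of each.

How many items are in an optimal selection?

3

Best achievable value is 2698.
For example ancient tome + ruby pendant + sapphire brooch achieves it, using 36 lb.
Every optimal selection uses 3 items.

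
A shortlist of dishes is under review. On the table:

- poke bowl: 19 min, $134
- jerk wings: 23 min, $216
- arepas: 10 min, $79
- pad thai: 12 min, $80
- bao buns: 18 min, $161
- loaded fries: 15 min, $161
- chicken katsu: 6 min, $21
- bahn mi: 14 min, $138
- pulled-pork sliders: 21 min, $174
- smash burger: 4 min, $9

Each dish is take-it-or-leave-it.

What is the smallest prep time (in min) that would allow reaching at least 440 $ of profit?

47

Look for the lowest-prep combination reaching 440.
bao buns + loaded fries + bahn mi: 460 profit at 47 min.
Any bundle with less than 47 min falls short of 440.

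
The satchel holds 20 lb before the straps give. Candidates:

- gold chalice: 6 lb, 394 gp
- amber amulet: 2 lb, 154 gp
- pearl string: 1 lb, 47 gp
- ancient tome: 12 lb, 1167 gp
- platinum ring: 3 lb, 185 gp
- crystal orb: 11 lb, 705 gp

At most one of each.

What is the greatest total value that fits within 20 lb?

Best packing: gold chalice + amber amulet + ancient tome — 20 lb, 1715 total.
Next best is gold chalice + pearl string + ancient tome at 1608 (19 lb) — short by 107.

1715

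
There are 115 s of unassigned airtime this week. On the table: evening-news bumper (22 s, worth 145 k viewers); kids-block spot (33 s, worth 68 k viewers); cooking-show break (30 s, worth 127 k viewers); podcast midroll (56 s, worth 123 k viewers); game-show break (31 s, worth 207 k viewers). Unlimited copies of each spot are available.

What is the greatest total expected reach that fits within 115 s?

Evening-news bumper + 3×game-show break uses 115 of the 115 s and totals 766.
Nothing else within 115 s beats 766.

766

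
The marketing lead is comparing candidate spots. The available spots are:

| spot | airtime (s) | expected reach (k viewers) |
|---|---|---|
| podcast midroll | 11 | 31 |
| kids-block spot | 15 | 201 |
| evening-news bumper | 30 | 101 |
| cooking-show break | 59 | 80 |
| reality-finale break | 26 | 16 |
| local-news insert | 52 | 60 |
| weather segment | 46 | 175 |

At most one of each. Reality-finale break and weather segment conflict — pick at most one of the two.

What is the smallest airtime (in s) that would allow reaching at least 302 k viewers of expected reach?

45

Look for the lowest-airtime combination reaching 302.
kids-block spot + evening-news bumper: 302 expected reach at 45 s.
Any bundle with less than 45 s falls short of 302.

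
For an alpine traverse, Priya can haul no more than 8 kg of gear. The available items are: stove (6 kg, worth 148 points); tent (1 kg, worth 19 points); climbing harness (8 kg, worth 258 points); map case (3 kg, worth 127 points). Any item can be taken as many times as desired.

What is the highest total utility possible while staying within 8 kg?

Ranking by ratio (utility/kg): map case 42.33, climbing harness 32.25, stove 24.67, tent 19.00.
2×tent + 2×map case uses 8 of the 8 kg and totals 292.

292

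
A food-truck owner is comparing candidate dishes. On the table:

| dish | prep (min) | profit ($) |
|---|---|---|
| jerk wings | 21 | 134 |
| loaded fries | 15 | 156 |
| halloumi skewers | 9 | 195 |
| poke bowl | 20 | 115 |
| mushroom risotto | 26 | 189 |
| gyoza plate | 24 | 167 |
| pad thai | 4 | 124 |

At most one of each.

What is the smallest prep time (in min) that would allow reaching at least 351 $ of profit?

24

Need the lightest bundle worth ≥ 351.
loaded fries + halloumi skewers: 351 profit at 24 min.
No combination under 24 min hits 351.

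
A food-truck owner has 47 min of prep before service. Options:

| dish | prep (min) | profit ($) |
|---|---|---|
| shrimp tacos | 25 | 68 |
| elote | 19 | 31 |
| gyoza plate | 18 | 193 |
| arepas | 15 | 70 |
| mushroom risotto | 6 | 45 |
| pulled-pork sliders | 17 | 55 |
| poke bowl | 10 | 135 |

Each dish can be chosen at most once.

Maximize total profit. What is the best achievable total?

398

Taking the top-ratio dishes first gives gyoza plate + mushroom risotto + poke bowl for 373 (34 min).
The 6 min tied up in mushroom risotto is better spent on arepas — total rises to 398 (43 min).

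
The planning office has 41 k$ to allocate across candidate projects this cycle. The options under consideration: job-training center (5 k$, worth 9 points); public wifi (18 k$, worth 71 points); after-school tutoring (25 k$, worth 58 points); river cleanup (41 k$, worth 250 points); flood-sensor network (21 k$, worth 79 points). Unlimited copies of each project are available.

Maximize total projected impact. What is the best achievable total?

250

By projected impact per k$: river cleanup 6.10, public wifi 3.94, flood-sensor network 3.76 lead.
The ratio ordering already packs tightly: river cleanup, 41 k$, 250.
Nothing else within 41 k$ beats 250.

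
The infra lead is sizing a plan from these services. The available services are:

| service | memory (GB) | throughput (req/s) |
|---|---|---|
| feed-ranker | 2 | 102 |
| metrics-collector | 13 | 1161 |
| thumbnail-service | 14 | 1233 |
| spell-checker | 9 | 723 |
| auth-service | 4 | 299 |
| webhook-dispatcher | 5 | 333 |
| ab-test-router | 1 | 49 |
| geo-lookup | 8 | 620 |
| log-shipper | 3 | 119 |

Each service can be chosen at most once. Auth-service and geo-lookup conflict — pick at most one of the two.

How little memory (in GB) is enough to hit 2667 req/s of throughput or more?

31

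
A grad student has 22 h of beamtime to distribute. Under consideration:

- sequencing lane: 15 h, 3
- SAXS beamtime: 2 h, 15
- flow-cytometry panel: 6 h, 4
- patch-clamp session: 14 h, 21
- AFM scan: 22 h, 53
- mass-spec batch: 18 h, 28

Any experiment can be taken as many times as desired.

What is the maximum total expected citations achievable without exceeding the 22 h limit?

By expected citations per h: SAXS beamtime 7.50, AFM scan 2.41, mass-spec batch 1.56 lead.
The ratio ordering already packs tightly: 11×SAXS beamtime, 22 h, 165.

165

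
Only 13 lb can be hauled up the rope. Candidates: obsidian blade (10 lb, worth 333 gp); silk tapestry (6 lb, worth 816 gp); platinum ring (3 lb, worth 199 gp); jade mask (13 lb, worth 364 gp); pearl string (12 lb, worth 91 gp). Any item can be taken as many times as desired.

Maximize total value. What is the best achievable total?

Taking 2×silk tapestry: 12 lb used, 1632 in value.
Nothing else within 13 lb beats 1632.

1632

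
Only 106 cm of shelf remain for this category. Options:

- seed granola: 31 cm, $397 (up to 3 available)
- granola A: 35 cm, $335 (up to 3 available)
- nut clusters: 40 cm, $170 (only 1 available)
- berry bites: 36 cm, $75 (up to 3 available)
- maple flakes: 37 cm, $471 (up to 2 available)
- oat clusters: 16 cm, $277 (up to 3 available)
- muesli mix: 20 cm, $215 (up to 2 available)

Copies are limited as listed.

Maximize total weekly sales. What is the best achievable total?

By weekly sales per cm: oat clusters 17.31, seed granola 12.81, maple flakes 12.73 lead.
Filling by ratio: seed granola + 3×oat clusters + muesli mix for 1443, with 7 cm left unused.
Dropping seed granola frees 31 cm; slotting in maple flakes (37 cm) lifts the total to 1517 at 105 cm.
Every other selection either busts 106 cm or exceeds an availability limit or fails to beat 1517.

1517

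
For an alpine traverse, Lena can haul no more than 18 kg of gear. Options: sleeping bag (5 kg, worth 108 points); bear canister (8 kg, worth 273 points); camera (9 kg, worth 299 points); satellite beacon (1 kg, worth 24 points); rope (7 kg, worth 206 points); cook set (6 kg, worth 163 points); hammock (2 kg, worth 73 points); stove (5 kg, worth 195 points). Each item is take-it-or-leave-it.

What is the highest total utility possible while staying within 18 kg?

Ranking by ratio (utility/kg): stove 39.00, hammock 36.50, bear canister 34.12, camera 33.22.
A density-first pass picks bear canister + satellite beacon + hammock + stove — 565 at 16 kg.
Dropping hammock and stove frees 7 kg; slotting in camera (9 kg) lifts the total to 596 at 18 kg.
The closest alternative, camera + satellite beacon + hammock + stove, reaches only 591.

596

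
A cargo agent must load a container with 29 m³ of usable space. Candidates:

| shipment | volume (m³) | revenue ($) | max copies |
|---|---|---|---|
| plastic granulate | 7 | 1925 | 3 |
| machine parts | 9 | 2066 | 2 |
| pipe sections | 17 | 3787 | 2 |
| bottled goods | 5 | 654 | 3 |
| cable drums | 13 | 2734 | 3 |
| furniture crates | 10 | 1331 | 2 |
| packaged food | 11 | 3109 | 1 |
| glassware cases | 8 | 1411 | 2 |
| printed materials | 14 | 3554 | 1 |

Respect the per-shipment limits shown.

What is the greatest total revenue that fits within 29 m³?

7404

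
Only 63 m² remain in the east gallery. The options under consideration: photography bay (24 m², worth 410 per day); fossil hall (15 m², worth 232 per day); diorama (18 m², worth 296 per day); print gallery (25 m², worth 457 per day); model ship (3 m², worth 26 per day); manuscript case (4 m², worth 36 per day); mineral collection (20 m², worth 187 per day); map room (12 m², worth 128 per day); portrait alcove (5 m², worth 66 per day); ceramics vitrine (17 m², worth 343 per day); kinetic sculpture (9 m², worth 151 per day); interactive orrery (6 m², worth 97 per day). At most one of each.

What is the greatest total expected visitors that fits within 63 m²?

By expected visitors per m²: ceramics vitrine 20.18, print gallery 18.28, photography bay 17.08, kinetic sculpture 16.78 lead.
Taking the top-ratio exhibits first gives print gallery + portrait alcove + ceramics vitrine + kinetic sculpture + interactive orrery for 1114 (62 m²).
Replace portrait alcove and kinetic sculpture with fossil hall: the trade gains 15 net, giving 1129 at 63 m².

1129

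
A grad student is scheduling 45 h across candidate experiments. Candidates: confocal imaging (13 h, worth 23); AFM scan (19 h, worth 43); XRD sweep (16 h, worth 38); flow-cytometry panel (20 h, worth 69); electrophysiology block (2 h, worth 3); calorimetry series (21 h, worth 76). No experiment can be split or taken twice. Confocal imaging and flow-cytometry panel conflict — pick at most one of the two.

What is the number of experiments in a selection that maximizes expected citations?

3

Best achievable expected citations is 148.
For example flow-cytometry panel + electrophysiology block + calorimetry series achieves it, using 43 h.
Every optimal selection uses 3 experiments.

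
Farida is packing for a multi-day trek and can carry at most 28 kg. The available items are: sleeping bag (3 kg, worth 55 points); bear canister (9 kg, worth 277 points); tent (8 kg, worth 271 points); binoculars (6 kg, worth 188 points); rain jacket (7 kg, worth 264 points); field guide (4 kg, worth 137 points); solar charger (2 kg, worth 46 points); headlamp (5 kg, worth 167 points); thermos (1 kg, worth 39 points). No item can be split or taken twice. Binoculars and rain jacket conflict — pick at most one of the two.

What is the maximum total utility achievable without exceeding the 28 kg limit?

949

Taking the top-ratio items first gives tent + rain jacket + field guide + solar charger + headlamp + thermos for 924 (27 kg).
Dropping solar charger and headlamp and thermos frees 8 kg; slotting in bear canister (9 kg) lifts the total to 949 at 28 kg.
The closest alternative, sleeping bag + tent + rain jacket + field guide + headlamp + thermos, reaches only 933.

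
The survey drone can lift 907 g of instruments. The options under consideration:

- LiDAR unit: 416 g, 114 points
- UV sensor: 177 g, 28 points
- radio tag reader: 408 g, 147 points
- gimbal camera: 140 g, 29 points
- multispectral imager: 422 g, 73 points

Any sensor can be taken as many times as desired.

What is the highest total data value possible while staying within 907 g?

294

Density check — radio tag reader 0.36, LiDAR unit 0.27, gimbal camera 0.21 are the best per g.
2×radio tag reader uses 816 of the 907 g and totals 294.
Nothing else within 907 g beats 294.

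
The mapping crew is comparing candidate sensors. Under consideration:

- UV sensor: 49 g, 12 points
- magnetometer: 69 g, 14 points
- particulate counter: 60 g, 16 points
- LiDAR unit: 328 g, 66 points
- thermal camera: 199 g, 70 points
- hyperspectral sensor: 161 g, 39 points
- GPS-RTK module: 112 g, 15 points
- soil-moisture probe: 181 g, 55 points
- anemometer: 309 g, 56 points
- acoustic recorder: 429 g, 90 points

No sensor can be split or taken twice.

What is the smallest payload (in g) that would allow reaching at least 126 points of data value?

429

Minimise g subject to total data value ≥ 126.
Taking UV sensor + thermal camera + soil-moisture probe gives 137 (≥ 126) for 429 g.
Any bundle with less than 429 g falls short of 126.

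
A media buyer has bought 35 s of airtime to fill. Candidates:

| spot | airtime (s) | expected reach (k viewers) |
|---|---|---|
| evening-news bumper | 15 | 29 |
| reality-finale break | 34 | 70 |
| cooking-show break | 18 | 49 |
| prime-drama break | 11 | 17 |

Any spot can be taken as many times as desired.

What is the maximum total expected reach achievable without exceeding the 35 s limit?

78

Best packing: evening-news bumper + cooking-show break — 33 s, 78 total.
That's the maximum — no swap from here does better than 78.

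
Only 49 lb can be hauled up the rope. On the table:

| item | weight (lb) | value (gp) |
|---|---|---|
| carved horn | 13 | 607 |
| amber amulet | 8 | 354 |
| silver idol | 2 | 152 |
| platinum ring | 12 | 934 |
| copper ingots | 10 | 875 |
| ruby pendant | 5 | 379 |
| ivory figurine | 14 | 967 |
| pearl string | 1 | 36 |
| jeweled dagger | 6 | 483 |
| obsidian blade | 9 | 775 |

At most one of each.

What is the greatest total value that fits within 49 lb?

3790

Greedy by ratio would take silver idol + platinum ring + copper ingots + ruby pendant + pearl string + jeweled dagger + obsidian blade: 45 lb used, total 3634.
The 10 lb tied up in pearl string and obsidian blade is better spent on ivory figurine — total rises to 3790 (49 lb).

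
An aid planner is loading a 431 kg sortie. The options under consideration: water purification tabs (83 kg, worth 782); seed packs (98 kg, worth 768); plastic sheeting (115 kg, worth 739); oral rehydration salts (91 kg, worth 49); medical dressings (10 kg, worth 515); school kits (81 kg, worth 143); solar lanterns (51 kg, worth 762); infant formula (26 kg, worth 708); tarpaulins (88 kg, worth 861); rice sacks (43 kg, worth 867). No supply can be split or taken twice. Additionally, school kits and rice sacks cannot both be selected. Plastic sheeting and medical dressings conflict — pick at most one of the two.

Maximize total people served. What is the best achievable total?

5263

Taking water purification tabs + seed packs + medical dressings + solar lanterns + infant formula + tarpaulins + rice sacks: 399 kg used, 5263 in people served.
Nothing else feasible within 431 kg beats 5263.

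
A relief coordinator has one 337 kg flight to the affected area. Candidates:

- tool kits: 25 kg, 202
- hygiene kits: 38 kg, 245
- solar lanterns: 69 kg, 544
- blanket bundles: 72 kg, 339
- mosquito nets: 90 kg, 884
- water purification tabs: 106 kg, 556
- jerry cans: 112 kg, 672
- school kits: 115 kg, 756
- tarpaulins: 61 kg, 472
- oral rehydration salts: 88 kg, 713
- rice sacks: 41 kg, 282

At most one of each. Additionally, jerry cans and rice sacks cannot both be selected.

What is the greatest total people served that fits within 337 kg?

2815

Density check — mosquito nets 9.82, oral rehydration salts 8.10, tool kits 8.08, solar lanterns 7.88 are the best per kg.
Taking tool kits + solar lanterns + mosquito nets + tarpaulins + oral rehydration salts: 333 kg used, 2815 in people served.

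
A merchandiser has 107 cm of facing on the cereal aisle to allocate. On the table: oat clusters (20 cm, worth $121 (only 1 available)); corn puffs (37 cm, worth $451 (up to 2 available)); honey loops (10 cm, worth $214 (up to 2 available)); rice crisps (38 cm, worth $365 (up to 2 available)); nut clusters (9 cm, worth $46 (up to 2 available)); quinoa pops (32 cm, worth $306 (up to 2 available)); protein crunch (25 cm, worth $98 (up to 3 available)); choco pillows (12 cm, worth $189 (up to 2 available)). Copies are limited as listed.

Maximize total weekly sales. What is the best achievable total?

1519

Ranking by ratio (weekly sales/cm): honey loops 21.40, choco pillows 15.75, corn puffs 12.19.
Taking the top-ratio products first gives oat clusters + corn puffs + 2×honey loops + 2×choco pillows for 1378 (101 cm).
The 32 cm tied up in oat clusters and choco pillows is better spent on corn puffs — total rises to 1519 (106 cm).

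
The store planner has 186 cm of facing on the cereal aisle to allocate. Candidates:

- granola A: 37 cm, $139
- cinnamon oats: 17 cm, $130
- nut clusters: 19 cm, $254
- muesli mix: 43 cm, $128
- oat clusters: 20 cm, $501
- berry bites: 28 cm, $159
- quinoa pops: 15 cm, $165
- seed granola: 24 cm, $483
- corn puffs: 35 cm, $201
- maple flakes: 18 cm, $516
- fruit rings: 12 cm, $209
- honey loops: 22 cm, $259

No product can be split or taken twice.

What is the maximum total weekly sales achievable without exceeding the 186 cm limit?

By weekly sales per cm: maple flakes 28.67, oat clusters 25.05, seed granola 20.12, fruit rings 17.42 lead.
The ratio ordering already packs tightly: cinnamon oats + nut clusters + oat clusters + quinoa pops + seed granola + corn puffs + maple flakes + fruit rings + honey loops, 182 cm, 2718.

2718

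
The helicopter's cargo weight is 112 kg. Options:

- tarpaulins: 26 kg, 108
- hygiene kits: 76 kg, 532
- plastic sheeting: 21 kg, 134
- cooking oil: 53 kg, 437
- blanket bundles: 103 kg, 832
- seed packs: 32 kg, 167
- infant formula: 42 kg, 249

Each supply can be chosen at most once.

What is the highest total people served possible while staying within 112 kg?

832

By people served per kg: cooking oil 8.25, blanket bundles 8.08, hygiene kits 7.00, plastic sheeting 6.38 lead.
Greedy by ratio would take plastic sheeting + cooking oil + seed packs: 106 kg used, total 738.
Dropping plastic sheeting and cooking oil and seed packs frees 106 kg; slotting in blanket bundles (103 kg) lifts the total to 832 at 103 kg.
Next best is plastic sheeting + cooking oil + seed packs at 738 (106 kg) — short by 94.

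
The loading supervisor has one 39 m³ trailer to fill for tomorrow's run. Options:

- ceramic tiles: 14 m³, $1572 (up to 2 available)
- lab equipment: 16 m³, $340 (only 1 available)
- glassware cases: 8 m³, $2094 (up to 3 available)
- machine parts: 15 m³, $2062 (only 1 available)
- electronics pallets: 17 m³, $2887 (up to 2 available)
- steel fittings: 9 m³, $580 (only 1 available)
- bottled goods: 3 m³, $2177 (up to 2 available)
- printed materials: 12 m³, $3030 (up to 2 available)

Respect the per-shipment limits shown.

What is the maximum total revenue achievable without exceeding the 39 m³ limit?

12508

Taking the top-ratio shipments first gives 3×glassware cases + steel fittings + 2×bottled goods for 11216 (39 m³).
Replace 2×glassware cases and steel fittings with 2×printed materials: the trade gains 1292 net, giving 12508 at 38 m³.
Every other selection either busts 39 m³ or exceeds an availability limit or fails to beat 12508.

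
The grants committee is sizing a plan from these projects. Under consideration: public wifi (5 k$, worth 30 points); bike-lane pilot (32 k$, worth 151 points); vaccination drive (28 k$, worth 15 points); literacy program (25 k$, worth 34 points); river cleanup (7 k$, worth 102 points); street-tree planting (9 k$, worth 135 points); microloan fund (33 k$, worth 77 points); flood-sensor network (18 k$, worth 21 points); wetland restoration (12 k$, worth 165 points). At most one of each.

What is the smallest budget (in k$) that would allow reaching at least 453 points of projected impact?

51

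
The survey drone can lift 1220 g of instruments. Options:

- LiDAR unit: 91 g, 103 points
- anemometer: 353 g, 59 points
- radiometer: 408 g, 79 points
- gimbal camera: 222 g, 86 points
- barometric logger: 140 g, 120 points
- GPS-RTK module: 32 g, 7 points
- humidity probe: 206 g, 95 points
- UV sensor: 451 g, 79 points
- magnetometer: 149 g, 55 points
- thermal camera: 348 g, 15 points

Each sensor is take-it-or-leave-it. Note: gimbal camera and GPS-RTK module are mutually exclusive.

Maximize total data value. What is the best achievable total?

By data value per g: LiDAR unit 1.13, barometric logger 0.86, humidity probe 0.46, gimbal camera 0.39 lead.
Taking LiDAR unit + radiometer + gimbal camera + barometric logger + humidity probe + magnetometer: 1216 g used, 538 in data value.
The spare 4 g is too small for any remaining sensor, and no feasible exchange beats 538.

538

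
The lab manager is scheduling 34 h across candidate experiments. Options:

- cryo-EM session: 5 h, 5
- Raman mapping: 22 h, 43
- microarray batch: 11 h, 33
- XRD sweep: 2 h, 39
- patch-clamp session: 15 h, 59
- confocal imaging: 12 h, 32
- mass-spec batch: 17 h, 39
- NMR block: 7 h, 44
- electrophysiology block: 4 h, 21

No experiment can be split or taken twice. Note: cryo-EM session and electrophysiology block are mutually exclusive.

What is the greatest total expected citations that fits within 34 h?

XRD sweep + patch-clamp session + NMR block + electrophysiology block uses 28 of the 34 h and totals 163.

163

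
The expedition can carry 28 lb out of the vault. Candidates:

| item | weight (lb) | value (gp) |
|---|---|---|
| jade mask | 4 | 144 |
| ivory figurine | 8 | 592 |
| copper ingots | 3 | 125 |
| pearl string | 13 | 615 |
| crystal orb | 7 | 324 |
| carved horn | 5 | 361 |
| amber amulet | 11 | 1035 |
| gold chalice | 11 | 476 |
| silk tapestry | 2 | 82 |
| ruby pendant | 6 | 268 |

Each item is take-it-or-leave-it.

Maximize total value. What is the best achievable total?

2132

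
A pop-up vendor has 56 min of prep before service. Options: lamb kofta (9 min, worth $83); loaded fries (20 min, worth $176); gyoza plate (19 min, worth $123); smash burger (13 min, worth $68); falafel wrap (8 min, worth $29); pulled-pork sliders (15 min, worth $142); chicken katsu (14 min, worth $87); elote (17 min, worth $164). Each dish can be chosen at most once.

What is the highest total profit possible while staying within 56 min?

The ratio heuristic lands on lamb kofta + pulled-pork sliders + chicken katsu + elote (476) but leaves 1 min idle.
Replace lamb kofta and chicken katsu with loaded fries: the trade gains 6 net, giving 482 at 52 min.
The closest alternative, lamb kofta + pulled-pork sliders + chicken katsu + elote, reaches only 476.

482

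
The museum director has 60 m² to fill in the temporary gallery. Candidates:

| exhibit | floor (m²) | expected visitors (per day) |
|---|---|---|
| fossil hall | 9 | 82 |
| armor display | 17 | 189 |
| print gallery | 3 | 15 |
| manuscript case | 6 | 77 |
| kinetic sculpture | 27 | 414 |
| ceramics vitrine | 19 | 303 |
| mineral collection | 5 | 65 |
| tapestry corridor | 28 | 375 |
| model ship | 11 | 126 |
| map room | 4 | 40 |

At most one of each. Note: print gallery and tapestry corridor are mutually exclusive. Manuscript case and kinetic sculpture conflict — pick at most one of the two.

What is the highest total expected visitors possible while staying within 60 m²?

Ranking by ratio (expected visitors/m²): ceramics vitrine 15.95, kinetic sculpture 15.33, tapestry corridor 13.39.
Taking fossil hall + kinetic sculpture + ceramics vitrine + mineral collection: 60 m² used, 864 in expected visitors.
Every other selection either busts 60 m² or breaks a pairing rule or fails to beat 864.

864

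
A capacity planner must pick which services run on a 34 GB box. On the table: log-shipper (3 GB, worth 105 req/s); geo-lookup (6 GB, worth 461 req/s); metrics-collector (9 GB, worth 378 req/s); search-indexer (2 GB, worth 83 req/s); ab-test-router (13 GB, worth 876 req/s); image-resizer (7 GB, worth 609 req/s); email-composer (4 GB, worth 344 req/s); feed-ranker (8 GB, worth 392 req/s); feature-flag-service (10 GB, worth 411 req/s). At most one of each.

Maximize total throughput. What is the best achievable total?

2395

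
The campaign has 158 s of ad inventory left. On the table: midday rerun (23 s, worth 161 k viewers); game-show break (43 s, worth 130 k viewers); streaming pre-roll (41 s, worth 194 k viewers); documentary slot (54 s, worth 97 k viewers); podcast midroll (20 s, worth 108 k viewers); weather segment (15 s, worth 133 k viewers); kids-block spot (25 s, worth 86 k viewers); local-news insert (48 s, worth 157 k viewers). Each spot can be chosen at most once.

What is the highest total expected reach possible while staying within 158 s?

753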